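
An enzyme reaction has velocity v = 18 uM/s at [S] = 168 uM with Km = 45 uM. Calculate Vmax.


Vmax = v * (Km + [S]) / [S]
Vmax = 18 * (45 + 168) / 168
Vmax = 22.8214 uM/s

22.8214 uM/s


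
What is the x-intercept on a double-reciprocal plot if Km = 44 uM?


x-intercept = -1/Km
= -1/44
= -0.0227 1/uM

-0.0227 1/uM


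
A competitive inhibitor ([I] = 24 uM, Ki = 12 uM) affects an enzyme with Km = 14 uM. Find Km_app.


Km_app = Km * (1 + [I]/Ki)
Km_app = 14 * (1 + 24/12)
Km_app = 42.0 uM

42.0 uM


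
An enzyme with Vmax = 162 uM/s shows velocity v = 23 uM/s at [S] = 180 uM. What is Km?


Km = [S] * (Vmax - v) / v
Km = 180 * (162 - 23) / 23
Km = 1087.8261 uM

1087.8261 uM


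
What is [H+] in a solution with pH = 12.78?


[H+] = 10^(-pH)
[H+] = 10^(-12.78)
[H+] = 1.660e-13 M

1.660e-13 M


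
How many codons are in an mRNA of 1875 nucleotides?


codons = nucleotides / 3
codons = 1875 / 3 = 625

625


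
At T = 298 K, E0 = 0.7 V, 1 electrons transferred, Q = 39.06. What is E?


E = E0 - (RT/nF) * ln(Q)
E = 0.7 - (8.314 * 298 / (1 * 96485)) * ln(39.06)
E = 0.6059 V

0.6059 V


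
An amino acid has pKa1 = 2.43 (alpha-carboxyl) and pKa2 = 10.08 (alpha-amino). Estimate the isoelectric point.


pI = (pKa1 + pKa2) / 2
pI = (2.43 + 10.08) / 2
pI = 6.255

6.255


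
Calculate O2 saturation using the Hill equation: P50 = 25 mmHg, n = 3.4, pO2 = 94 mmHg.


Y = pO2^n / (P50^n + pO2^n)
Y = 94^3.4 / (25^3.4 + 94^3.4)
Y = 98.9%

98.9%


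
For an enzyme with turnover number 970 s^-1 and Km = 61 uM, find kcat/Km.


Catalytic efficiency = kcat / Km
= 970 / 61
= 15.9016 uM^-1*s^-1

15.9016 uM^-1*s^-1


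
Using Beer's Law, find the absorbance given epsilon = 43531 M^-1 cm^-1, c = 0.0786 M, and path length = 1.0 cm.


A = epsilon * c * l
A = 43531 * 0.0786 * 1.0
A = 3421.5366

3421.5366


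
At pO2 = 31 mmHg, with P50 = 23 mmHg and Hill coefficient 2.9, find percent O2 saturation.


Y = pO2^n / (P50^n + pO2^n)
Y = 31^2.9 / (23^2.9 + 31^2.9)
Y = 70.38%

70.38%


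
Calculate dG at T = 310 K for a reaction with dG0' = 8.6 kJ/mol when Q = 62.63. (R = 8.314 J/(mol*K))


dG = dG0' + RT * ln(Q) / 1000
dG = 8.6 + 8.314 * 310 * ln(62.63) / 1000
dG = 19.2631 kJ/mol

19.2631 kJ/mol


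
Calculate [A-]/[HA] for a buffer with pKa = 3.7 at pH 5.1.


[A-]/[HA] = 10^(pH - pKa)
= 10^(5.1 - 3.7)
= 25.1189

25.1189


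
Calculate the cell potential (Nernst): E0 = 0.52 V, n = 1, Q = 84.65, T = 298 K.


E = E0 - (RT/nF) * ln(Q)
E = 0.52 - (8.314 * 298 / (1 * 96485)) * ln(84.65)
E = 0.406 V

0.406 V


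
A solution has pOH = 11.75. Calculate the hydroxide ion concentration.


[OH-] = 10^(-pOH)
[OH-] = 10^(-11.75)
[OH-] = 1.778e-12 M

1.778e-12 M


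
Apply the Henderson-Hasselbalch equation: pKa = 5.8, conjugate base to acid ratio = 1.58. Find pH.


pH = pKa + log10([A-]/[HA])
pH = 5.8 + log10(1.58)
pH = 5.9987

5.9987


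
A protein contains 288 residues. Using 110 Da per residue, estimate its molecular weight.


MW = n_residues * 110 Da
MW = 288 * 110
MW = 31680 Da

31680 Da


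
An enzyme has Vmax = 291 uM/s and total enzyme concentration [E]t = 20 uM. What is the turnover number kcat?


kcat = Vmax / [E]t
kcat = 291 / 20
kcat = 14.55 s^-1

14.55 s^-1


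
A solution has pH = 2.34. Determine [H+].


[H+] = 10^(-pH)
[H+] = 10^(-2.34)
[H+] = 0.0046 M

0.0046 M


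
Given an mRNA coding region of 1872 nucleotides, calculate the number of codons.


codons = nucleotides / 3
codons = 1872 / 3 = 624

624


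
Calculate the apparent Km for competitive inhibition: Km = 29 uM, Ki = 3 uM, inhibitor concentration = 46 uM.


Km_app = Km * (1 + [I]/Ki)
Km_app = 29 * (1 + 46/3)
Km_app = 473.6667 uM

473.6667 uM


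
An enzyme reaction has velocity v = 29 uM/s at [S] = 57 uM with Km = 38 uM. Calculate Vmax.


Vmax = v * (Km + [S]) / [S]
Vmax = 29 * (38 + 57) / 57
Vmax = 48.3333 uM/s

48.3333 uM/s


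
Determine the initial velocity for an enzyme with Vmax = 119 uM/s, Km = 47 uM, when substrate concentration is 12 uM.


v = Vmax * [S] / (Km + [S])
v = 119 * 12 / (47 + 12)
v = 24.2034 uM/s

24.2034 uM/s


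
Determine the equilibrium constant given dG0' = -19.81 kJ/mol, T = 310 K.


Keq = exp(-dG0 * 1000 / (R * T))
Keq = exp(-(-19.81) * 1000 / (8.314 * 310))
Keq = 2178.1238

2178.1238


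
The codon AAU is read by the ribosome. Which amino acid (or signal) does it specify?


Standard genetic code lookup.
Codon AAU -> Asn

Asn


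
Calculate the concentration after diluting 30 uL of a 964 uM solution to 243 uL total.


C2 = C1 * V1 / V2
C2 = 964 * 30 / 243
C2 = 119.0123 uM

119.0123 uM


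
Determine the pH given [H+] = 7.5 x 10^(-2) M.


pH = -log10([H+])
pH = -log10(7.5 x 10^(-2))
pH = 1.1249

1.1249


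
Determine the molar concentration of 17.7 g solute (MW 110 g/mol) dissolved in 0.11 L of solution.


C = (mass / MW) / volume
C = (17.7 / 110) / 0.11
C = 1.4628 M

1.4628 M


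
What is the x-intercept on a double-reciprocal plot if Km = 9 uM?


x-intercept = -1/Km
= -1/9
= -0.1111 1/uM

-0.1111 1/uM


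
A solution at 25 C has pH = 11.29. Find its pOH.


pOH = 14 - pH
pOH = 14 - 11.29
pOH = 2.71

2.71


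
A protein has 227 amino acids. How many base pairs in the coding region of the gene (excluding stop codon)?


Each amino acid = 1 codon = 3 bp
bp = 227 * 3 = 681 bp

681 bp


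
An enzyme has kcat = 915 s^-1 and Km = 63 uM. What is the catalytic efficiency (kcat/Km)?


Catalytic efficiency = kcat / Km
= 915 / 63
= 14.5238 uM^-1*s^-1

14.5238 uM^-1*s^-1


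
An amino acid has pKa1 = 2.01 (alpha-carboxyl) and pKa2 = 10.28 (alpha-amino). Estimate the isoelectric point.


pI = (pKa1 + pKa2) / 2
pI = (2.01 + 10.28) / 2
pI = 6.145

6.145


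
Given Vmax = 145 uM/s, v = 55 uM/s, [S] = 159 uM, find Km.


Km = [S] * (Vmax - v) / v
Km = 159 * (145 - 55) / 55
Km = 260.1818 uM

260.1818 uM


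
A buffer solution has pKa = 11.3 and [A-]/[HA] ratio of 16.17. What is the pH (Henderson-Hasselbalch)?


pH = pKa + log10([A-]/[HA])
pH = 11.3 + log10(16.17)
pH = 12.5087

12.5087


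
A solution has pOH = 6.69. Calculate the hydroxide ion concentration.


[OH-] = 10^(-pOH)
[OH-] = 10^(-6.69)
[OH-] = 2.042e-07 M

2.042e-07 M


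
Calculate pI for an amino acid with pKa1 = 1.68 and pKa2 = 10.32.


pI = (pKa1 + pKa2) / 2
pI = (1.68 + 10.32) / 2
pI = 6.0

6.0


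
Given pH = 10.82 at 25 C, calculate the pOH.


pOH = 14 - pH
pOH = 14 - 10.82
pOH = 3.18

3.18


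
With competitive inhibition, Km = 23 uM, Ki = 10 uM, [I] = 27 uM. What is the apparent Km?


Km_app = Km * (1 + [I]/Ki)
Km_app = 23 * (1 + 27/10)
Km_app = 85.1 uM

85.1 uM


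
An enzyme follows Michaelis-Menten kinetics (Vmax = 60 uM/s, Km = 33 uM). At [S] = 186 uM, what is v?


v = Vmax * [S] / (Km + [S])
v = 60 * 186 / (33 + 186)
v = 50.9589 uM/s

50.9589 uM/s


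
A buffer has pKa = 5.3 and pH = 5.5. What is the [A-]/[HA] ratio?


[A-]/[HA] = 10^(pH - pKa)
= 10^(5.5 - 5.3)
= 1.5849

1.5849


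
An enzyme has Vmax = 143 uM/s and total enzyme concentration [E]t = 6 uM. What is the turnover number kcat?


kcat = Vmax / [E]t
kcat = 143 / 6
kcat = 23.8333 s^-1

23.8333 s^-1


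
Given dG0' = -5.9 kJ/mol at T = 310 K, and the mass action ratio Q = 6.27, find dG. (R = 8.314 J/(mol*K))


dG = dG0' + RT * ln(Q) / 1000
dG = -5.9 + 8.314 * 310 * ln(6.27) / 1000
dG = -1.1686 kJ/mol

-1.1686 kJ/mol


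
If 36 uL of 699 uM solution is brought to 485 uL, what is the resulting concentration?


C2 = C1 * V1 / V2
C2 = 699 * 36 / 485
C2 = 51.8845 uM

51.8845 uM


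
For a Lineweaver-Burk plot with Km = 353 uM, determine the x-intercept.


x-intercept = -1/Km
= -1/353
= -0.0028 1/uM

-0.0028 1/uM


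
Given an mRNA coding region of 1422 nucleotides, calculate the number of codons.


codons = nucleotides / 3
codons = 1422 / 3 = 474

474


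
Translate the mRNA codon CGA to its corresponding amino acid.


Standard genetic code lookup.
Codon CGA -> Arg

Arg


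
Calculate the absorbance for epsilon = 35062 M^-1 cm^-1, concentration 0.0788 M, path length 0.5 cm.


A = epsilon * c * l
A = 35062 * 0.0788 * 0.5
A = 1381.4428

1381.4428


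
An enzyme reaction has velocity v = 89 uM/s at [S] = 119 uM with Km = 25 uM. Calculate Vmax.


Vmax = v * (Km + [S]) / [S]
Vmax = 89 * (25 + 119) / 119
Vmax = 107.6975 uM/s

107.6975 uM/s


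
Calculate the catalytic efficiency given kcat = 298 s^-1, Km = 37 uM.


Catalytic efficiency = kcat / Km
= 298 / 37
= 8.0541 uM^-1*s^-1

8.0541 uM^-1*s^-1


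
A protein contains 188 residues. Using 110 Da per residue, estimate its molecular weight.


MW = n_residues * 110 Da
MW = 188 * 110
MW = 20680 Da

20680 Da


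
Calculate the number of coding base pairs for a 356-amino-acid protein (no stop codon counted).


Each amino acid = 1 codon = 3 bp
bp = 356 * 3 = 1068 bp

1068 bp


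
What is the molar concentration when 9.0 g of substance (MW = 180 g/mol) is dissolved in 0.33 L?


C = (mass / MW) / volume
C = (9.0 / 180) / 0.33
C = 0.1515 M

0.1515 M


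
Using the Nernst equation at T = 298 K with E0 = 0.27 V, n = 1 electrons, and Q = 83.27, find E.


E = E0 - (RT/nF) * ln(Q)
E = 0.27 - (8.314 * 298 / (1 * 96485)) * ln(83.27)
E = 0.1564 V

0.1564 V


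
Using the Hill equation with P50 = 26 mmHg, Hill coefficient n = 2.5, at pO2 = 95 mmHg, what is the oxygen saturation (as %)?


Y = pO2^n / (P50^n + pO2^n)
Y = 95^2.5 / (26^2.5 + 95^2.5)
Y = 96.23%

96.23%


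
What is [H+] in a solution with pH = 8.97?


[H+] = 10^(-pH)
[H+] = 10^(-8.97)
[H+] = 1.072e-09 M

1.072e-09 M


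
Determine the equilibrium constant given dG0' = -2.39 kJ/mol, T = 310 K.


Keq = exp(-dG0 * 1000 / (R * T))
Keq = exp(-(-2.39) * 1000 / (8.314 * 310))
Keq = 2.5277

2.5277


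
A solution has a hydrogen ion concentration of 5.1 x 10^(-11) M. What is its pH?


pH = -log10([H+])
pH = -log10(5.1 x 10^(-11))
pH = 10.2924

10.2924


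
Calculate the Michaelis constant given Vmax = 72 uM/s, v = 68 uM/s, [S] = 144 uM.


Km = [S] * (Vmax - v) / v
Km = 144 * (72 - 68) / 68
Km = 8.4706 uM

8.4706 uM


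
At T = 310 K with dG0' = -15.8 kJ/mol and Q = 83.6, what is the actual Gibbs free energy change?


dG = dG0' + RT * ln(Q) / 1000
dG = -15.8 + 8.314 * 310 * ln(83.6) / 1000
dG = -4.3926 kJ/mol

-4.3926 kJ/mol


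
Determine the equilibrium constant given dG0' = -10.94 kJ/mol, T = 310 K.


Keq = exp(-dG0 * 1000 / (R * T))
Keq = exp(-(-10.94) * 1000 / (8.314 * 310))
Keq = 69.7339

69.7339


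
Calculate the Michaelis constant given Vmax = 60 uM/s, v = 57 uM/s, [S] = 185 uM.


Km = [S] * (Vmax - v) / v
Km = 185 * (60 - 57) / 57
Km = 9.7368 uM

9.7368 uM


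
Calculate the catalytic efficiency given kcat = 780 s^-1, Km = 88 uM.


Catalytic efficiency = kcat / Km
= 780 / 88
= 8.8636 uM^-1*s^-1

8.8636 uM^-1*s^-1


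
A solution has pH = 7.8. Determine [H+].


[H+] = 10^(-pH)
[H+] = 10^(-7.8)
[H+] = 1.585e-08 M

1.585e-08 M


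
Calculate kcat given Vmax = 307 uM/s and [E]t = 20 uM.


kcat = Vmax / [E]t
kcat = 307 / 20
kcat = 15.35 s^-1

15.35 s^-1


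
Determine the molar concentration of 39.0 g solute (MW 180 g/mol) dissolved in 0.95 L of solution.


C = (mass / MW) / volume
C = (39.0 / 180) / 0.95
C = 0.2281 M

0.2281 M


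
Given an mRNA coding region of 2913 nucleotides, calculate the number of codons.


codons = nucleotides / 3
codons = 2913 / 3 = 971

971


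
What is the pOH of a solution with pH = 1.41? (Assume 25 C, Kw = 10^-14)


pOH = 14 - pH
pOH = 14 - 1.41
pOH = 12.59

12.59


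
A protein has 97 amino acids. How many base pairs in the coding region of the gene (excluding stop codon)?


Each amino acid = 1 codon = 3 bp
bp = 97 * 3 = 291 bp

291 bp


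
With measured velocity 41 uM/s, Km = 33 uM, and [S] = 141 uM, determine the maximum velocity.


Vmax = v * (Km + [S]) / [S]
Vmax = 41 * (33 + 141) / 141
Vmax = 50.5957 uM/s

50.5957 uM/s


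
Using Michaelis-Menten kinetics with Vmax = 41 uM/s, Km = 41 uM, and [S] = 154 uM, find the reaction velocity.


v = Vmax * [S] / (Km + [S])
v = 41 * 154 / (41 + 154)
v = 32.3795 uM/s

32.3795 uM/s


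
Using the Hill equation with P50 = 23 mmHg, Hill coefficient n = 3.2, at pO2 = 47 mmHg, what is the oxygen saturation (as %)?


Y = pO2^n / (P50^n + pO2^n)
Y = 47^3.2 / (23^3.2 + 47^3.2)
Y = 90.78%

90.78%


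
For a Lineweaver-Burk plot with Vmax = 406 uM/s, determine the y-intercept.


y-intercept = 1/Vmax
= 1/406
= 0.0025 s/uM

0.0025 s/uM


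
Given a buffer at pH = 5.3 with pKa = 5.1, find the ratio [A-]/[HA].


[A-]/[HA] = 10^(pH - pKa)
= 10^(5.3 - 5.1)
= 1.5849

1.5849


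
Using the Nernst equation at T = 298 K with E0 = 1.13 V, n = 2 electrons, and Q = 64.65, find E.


E = E0 - (RT/nF) * ln(Q)
E = 1.13 - (8.314 * 298 / (2 * 96485)) * ln(64.65)
E = 1.0765 V

1.0765 V


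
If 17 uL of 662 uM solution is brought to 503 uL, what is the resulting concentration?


C2 = C1 * V1 / V2
C2 = 662 * 17 / 503
C2 = 22.3738 uM

22.3738 uM


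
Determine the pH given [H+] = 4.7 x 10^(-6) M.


pH = -log10([H+])
pH = -log10(4.7 x 10^(-6))
pH = 5.3279

5.3279


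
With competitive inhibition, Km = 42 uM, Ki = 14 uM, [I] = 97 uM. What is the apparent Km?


Km_app = Km * (1 + [I]/Ki)
Km_app = 42 * (1 + 97/14)
Km_app = 333.0 uM

333.0 uM


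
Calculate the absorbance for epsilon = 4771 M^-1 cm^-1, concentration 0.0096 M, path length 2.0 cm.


A = epsilon * c * l
A = 4771 * 0.0096 * 2.0
A = 91.6032

91.6032


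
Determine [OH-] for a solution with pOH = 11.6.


[OH-] = 10^(-pOH)
[OH-] = 10^(-11.6)
[OH-] = 2.512e-12 M

2.512e-12 M


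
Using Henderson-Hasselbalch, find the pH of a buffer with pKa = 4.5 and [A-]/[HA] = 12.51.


pH = pKa + log10([A-]/[HA])
pH = 4.5 + log10(12.51)
pH = 5.5973

5.5973


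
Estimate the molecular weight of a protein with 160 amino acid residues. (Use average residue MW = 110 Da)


MW = n_residues * 110 Da
MW = 160 * 110
MW = 17600 Da

17600 Da


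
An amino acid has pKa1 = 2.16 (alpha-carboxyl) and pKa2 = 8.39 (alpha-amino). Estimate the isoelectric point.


pI = (pKa1 + pKa2) / 2
pI = (2.16 + 8.39) / 2
pI = 5.275

5.275


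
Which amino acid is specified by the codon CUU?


Standard genetic code lookup.
Codon CUU -> Leu

Leu


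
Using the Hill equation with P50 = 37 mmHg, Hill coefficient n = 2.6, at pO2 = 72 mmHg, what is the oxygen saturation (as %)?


Y = pO2^n / (P50^n + pO2^n)
Y = 72^2.6 / (37^2.6 + 72^2.6)
Y = 84.95%

84.95%


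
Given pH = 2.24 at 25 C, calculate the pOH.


pOH = 14 - pH
pOH = 14 - 2.24
pOH = 11.76

11.76


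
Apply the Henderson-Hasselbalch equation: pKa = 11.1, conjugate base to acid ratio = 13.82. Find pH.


pH = pKa + log10([A-]/[HA])
pH = 11.1 + log10(13.82)
pH = 12.2405

12.2405


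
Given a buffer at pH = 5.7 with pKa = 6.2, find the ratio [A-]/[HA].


[A-]/[HA] = 10^(pH - pKa)
= 10^(5.7 - 6.2)
= 0.3162

0.3162


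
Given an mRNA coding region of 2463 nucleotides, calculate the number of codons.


codons = nucleotides / 3
codons = 2463 / 3 = 821

821


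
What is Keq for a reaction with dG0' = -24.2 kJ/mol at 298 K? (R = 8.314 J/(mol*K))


Keq = exp(-dG0 * 1000 / (R * T))
Keq = exp(-(-24.2) * 1000 / (8.314 * 298))
Keq = 17459.293

17459.293


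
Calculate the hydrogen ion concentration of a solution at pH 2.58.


[H+] = 10^(-pH)
[H+] = 10^(-2.58)
[H+] = 0.0026 M

0.0026 M


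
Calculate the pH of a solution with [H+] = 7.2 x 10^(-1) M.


pH = -log10([H+])
pH = -log10(7.2 x 10^(-1))
pH = 0.1427

0.1427


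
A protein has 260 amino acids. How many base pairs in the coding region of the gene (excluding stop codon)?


Each amino acid = 1 codon = 3 bp
bp = 260 * 3 = 780 bp

780 bp


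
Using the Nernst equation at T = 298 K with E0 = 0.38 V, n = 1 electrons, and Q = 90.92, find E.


E = E0 - (RT/nF) * ln(Q)
E = 0.38 - (8.314 * 298 / (1 * 96485)) * ln(90.92)
E = 0.2642 V

0.2642 V


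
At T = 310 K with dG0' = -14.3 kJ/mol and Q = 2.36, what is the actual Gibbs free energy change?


dG = dG0' + RT * ln(Q) / 1000
dG = -14.3 + 8.314 * 310 * ln(2.36) / 1000
dG = -12.0869 kJ/mol

-12.0869 kJ/mol


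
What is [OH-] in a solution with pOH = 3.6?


[OH-] = 10^(-pOH)
[OH-] = 10^(-3.6)
[OH-] = 2.512e-04 M

2.512e-04 M


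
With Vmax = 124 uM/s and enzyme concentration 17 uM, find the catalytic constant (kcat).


kcat = Vmax / [E]t
kcat = 124 / 17
kcat = 7.2941 s^-1

7.2941 s^-1


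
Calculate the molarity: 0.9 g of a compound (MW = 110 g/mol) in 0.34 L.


C = (mass / MW) / volume
C = (0.9 / 110) / 0.34
C = 0.0241 M

0.0241 M


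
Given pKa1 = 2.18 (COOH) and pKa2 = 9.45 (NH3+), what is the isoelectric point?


pI = (pKa1 + pKa2) / 2
pI = (2.18 + 9.45) / 2
pI = 5.815

5.815


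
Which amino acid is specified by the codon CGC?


Standard genetic code lookup.
Codon CGC -> Arg

Arg


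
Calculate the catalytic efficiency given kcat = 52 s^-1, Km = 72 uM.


Catalytic efficiency = kcat / Km
= 52 / 72
= 0.7222 uM^-1*s^-1

0.7222 uM^-1*s^-1


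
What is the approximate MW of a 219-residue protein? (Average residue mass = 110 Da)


MW = n_residues * 110 Da
MW = 219 * 110
MW = 24090 Da

24090 Da


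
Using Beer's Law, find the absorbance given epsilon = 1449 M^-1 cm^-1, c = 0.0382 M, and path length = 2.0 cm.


A = epsilon * c * l
A = 1449 * 0.0382 * 2.0
A = 110.7036

110.7036


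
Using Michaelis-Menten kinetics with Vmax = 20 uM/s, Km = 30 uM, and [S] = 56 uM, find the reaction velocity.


v = Vmax * [S] / (Km + [S])
v = 20 * 56 / (30 + 56)
v = 13.0233 uM/s

13.0233 uM/s


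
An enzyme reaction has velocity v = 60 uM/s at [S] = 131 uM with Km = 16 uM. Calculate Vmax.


Vmax = v * (Km + [S]) / [S]
Vmax = 60 * (16 + 131) / 131
Vmax = 67.3282 uM/s

67.3282 uM/s


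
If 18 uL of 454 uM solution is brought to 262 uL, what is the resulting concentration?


C2 = C1 * V1 / V2
C2 = 454 * 18 / 262
C2 = 31.1908 uM

31.1908 uM


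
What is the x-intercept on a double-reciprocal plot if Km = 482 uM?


x-intercept = -1/Km
= -1/482
= -0.0021 1/uM

-0.0021 1/uM


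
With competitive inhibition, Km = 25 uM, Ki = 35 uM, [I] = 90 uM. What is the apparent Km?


Km_app = Km * (1 + [I]/Ki)
Km_app = 25 * (1 + 90/35)
Km_app = 89.2857 uM

89.2857 uM


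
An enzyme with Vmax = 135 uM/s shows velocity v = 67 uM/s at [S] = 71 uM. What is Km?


Km = [S] * (Vmax - v) / v
Km = 71 * (135 - 67) / 67
Km = 72.0597 uM

72.0597 uM


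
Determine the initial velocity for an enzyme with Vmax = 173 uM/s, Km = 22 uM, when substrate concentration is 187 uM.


v = Vmax * [S] / (Km + [S])
v = 173 * 187 / (22 + 187)
v = 154.7895 uM/s

154.7895 uM/s


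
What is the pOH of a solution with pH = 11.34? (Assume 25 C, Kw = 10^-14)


pOH = 14 - pH
pOH = 14 - 11.34
pOH = 2.66

2.66


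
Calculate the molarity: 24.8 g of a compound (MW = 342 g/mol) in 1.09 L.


C = (mass / MW) / volume
C = (24.8 / 342) / 1.09
C = 0.0665 M

0.0665 M


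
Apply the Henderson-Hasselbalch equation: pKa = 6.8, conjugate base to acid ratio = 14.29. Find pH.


pH = pKa + log10([A-]/[HA])
pH = 6.8 + log10(14.29)
pH = 7.955

7.955


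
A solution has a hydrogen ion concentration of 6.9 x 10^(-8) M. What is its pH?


pH = -log10([H+])
pH = -log10(6.9 x 10^(-8))
pH = 7.1612

7.1612


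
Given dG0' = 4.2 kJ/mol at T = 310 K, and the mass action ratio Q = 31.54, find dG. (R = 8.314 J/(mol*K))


dG = dG0' + RT * ln(Q) / 1000
dG = 4.2 + 8.314 * 310 * ln(31.54) / 1000
dG = 13.0951 kJ/mol

13.0951 kJ/mol


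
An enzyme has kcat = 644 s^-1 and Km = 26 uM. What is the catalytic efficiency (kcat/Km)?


Catalytic efficiency = kcat / Km
= 644 / 26
= 24.7692 uM^-1*s^-1

24.7692 uM^-1*s^-1


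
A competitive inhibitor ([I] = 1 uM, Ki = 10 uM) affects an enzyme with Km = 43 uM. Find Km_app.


Km_app = Km * (1 + [I]/Ki)
Km_app = 43 * (1 + 1/10)
Km_app = 47.3 uM

47.3 uM


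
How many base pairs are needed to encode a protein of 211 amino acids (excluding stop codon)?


Each amino acid = 1 codon = 3 bp
bp = 211 * 3 = 633 bp

633 bp


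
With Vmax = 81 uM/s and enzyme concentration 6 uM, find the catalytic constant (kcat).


kcat = Vmax / [E]t
kcat = 81 / 6
kcat = 13.5 s^-1

13.5 s^-1


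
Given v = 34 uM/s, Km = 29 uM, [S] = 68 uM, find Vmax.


Vmax = v * (Km + [S]) / [S]
Vmax = 34 * (29 + 68) / 68
Vmax = 48.5 uM/s

48.5 uM/s


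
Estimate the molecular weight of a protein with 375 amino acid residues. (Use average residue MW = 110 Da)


MW = n_residues * 110 Da
MW = 375 * 110
MW = 41250 Da

41250 Da


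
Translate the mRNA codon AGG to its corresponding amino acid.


Standard genetic code lookup.
Codon AGG -> Arg

Arg


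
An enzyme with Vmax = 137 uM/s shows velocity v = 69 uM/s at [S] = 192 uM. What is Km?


Km = [S] * (Vmax - v) / v
Km = 192 * (137 - 69) / 69
Km = 189.2174 uM

189.2174 uM


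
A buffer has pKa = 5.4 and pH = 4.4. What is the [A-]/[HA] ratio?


[A-]/[HA] = 10^(pH - pKa)
= 10^(4.4 - 5.4)
= 0.1

0.1


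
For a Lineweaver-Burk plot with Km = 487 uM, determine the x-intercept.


x-intercept = -1/Km
= -1/487
= -0.0021 1/uM

-0.0021 1/uM


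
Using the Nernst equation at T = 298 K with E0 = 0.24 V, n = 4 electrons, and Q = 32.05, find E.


E = E0 - (RT/nF) * ln(Q)
E = 0.24 - (8.314 * 298 / (4 * 96485)) * ln(32.05)
E = 0.2177 V

0.2177 V


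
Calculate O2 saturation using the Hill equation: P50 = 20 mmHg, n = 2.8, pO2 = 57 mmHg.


Y = pO2^n / (P50^n + pO2^n)
Y = 57^2.8 / (20^2.8 + 57^2.8)
Y = 94.94%

94.94%


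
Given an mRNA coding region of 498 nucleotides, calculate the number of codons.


codons = nucleotides / 3
codons = 498 / 3 = 166

166


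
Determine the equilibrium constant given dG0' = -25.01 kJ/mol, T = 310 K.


Keq = exp(-dG0 * 1000 / (R * T))
Keq = exp(-(-25.01) * 1000 / (8.314 * 310))
Keq = 16379.7836

16379.7836


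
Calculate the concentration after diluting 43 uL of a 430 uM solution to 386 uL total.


C2 = C1 * V1 / V2
C2 = 430 * 43 / 386
C2 = 47.9016 uM

47.9016 uM


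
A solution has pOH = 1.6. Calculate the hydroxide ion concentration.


[OH-] = 10^(-pOH)
[OH-] = 10^(-1.6)
[OH-] = 0.0251 M

0.0251 M


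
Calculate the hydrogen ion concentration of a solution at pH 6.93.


[H+] = 10^(-pH)
[H+] = 10^(-6.93)
[H+] = 1.175e-07 M

1.175e-07 M


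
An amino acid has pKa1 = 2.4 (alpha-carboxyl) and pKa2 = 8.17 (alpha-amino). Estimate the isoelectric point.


pI = (pKa1 + pKa2) / 2
pI = (2.4 + 8.17) / 2
pI = 5.285

5.285


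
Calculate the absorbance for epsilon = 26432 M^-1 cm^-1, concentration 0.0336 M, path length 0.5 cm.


A = epsilon * c * l
A = 26432 * 0.0336 * 0.5
A = 444.0576

444.0576


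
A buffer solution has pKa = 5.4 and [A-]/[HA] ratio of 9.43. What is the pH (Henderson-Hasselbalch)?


pH = pKa + log10([A-]/[HA])
pH = 5.4 + log10(9.43)
pH = 6.3745

6.3745


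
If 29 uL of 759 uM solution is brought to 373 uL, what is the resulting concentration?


C2 = C1 * V1 / V2
C2 = 759 * 29 / 373
C2 = 59.0107 uM

59.0107 uM


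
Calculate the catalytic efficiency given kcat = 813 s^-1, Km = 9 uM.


Catalytic efficiency = kcat / Km
= 813 / 9
= 90.3333 uM^-1*s^-1

90.3333 uM^-1*s^-1


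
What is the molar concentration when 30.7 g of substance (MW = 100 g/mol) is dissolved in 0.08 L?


C = (mass / MW) / volume
C = (30.7 / 100) / 0.08
C = 3.8375 M

3.8375 M


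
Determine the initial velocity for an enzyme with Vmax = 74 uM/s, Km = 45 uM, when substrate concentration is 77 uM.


v = Vmax * [S] / (Km + [S])
v = 74 * 77 / (45 + 77)
v = 46.7049 uM/s

46.7049 uM/s


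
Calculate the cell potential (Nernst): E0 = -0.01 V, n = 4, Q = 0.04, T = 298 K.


E = E0 - (RT/nF) * ln(Q)
E = -0.01 - (8.314 * 298 / (4 * 96485)) * ln(0.04)
E = 0.0107 V

0.0107 V


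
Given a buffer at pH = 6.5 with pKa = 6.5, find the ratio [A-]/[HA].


[A-]/[HA] = 10^(pH - pKa)
= 10^(6.5 - 6.5)
= 1.0

1.0


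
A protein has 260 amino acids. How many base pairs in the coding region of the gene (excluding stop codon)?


Each amino acid = 1 codon = 3 bp
bp = 260 * 3 = 780 bp

780 bp


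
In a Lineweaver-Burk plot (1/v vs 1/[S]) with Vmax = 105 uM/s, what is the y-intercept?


y-intercept = 1/Vmax
= 1/105
= 0.0095 s/uM

0.0095 s/uM


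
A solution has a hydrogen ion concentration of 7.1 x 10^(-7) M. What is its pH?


pH = -log10([H+])
pH = -log10(7.1 x 10^(-7))
pH = 6.1487

6.1487


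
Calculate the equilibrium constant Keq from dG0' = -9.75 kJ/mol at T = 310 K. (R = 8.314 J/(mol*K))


Keq = exp(-dG0 * 1000 / (R * T))
Keq = exp(-(-9.75) * 1000 / (8.314 * 310))
Keq = 43.9464

43.9464


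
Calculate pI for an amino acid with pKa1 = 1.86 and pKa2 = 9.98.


pI = (pKa1 + pKa2) / 2
pI = (1.86 + 9.98) / 2
pI = 5.92

5.92


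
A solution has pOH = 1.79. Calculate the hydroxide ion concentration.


[OH-] = 10^(-pOH)
[OH-] = 10^(-1.79)
[OH-] = 0.0162 M

0.0162 M


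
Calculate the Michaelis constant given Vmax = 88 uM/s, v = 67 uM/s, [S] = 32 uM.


Km = [S] * (Vmax - v) / v
Km = 32 * (88 - 67) / 67
Km = 10.0299 uM

10.0299 uM


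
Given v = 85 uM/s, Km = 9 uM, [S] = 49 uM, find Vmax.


Vmax = v * (Km + [S]) / [S]
Vmax = 85 * (9 + 49) / 49
Vmax = 100.6122 uM/s

100.6122 uM/s


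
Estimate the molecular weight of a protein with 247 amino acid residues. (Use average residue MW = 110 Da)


MW = n_residues * 110 Da
MW = 247 * 110
MW = 27170 Da

27170 Da


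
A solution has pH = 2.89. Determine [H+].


[H+] = 10^(-pH)
[H+] = 10^(-2.89)
[H+] = 0.0013 M

0.0013 M


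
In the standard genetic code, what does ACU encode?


Standard genetic code lookup.
Codon ACU -> Thr

Thr


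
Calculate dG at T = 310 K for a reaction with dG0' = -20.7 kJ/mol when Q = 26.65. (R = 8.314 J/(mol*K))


dG = dG0' + RT * ln(Q) / 1000
dG = -20.7 + 8.314 * 310 * ln(26.65) / 1000
dG = -12.2391 kJ/mol

-12.2391 kJ/mol


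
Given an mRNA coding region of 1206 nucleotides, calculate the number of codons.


codons = nucleotides / 3
codons = 1206 / 3 = 402

402


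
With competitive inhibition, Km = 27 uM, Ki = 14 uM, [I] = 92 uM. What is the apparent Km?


Km_app = Km * (1 + [I]/Ki)
Km_app = 27 * (1 + 92/14)
Km_app = 204.4286 uM

204.4286 uM


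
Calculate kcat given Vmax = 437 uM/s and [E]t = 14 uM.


kcat = Vmax / [E]t
kcat = 437 / 14
kcat = 31.2143 s^-1

31.2143 s^-1


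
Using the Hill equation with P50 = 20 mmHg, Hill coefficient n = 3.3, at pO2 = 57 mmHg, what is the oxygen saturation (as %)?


Y = pO2^n / (P50^n + pO2^n)
Y = 57^3.3 / (20^3.3 + 57^3.3)
Y = 96.94%

96.94%


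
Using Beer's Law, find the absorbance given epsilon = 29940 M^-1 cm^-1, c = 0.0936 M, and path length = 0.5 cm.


A = epsilon * c * l
A = 29940 * 0.0936 * 0.5
A = 1401.192

1401.192


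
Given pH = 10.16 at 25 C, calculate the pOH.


pOH = 14 - pH
pOH = 14 - 10.16
pOH = 3.84

3.84


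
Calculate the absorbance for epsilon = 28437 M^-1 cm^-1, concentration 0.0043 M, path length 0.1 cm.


A = epsilon * c * l
A = 28437 * 0.0043 * 0.1
A = 12.2279

12.2279


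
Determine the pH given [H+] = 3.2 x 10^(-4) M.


pH = -log10([H+])
pH = -log10(3.2 x 10^(-4))
pH = 3.4949

3.4949


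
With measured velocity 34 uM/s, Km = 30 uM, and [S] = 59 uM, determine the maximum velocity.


Vmax = v * (Km + [S]) / [S]
Vmax = 34 * (30 + 59) / 59
Vmax = 51.2881 uM/s

51.2881 uM/s


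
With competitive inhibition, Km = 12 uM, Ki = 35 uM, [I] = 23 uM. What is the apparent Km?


Km_app = Km * (1 + [I]/Ki)
Km_app = 12 * (1 + 23/35)
Km_app = 19.8857 uM

19.8857 uM


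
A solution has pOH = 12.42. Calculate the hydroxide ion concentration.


[OH-] = 10^(-pOH)
[OH-] = 10^(-12.42)
[OH-] = 3.802e-13 M

3.802e-13 M


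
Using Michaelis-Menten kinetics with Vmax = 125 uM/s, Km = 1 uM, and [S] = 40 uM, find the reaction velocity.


v = Vmax * [S] / (Km + [S])
v = 125 * 40 / (1 + 40)
v = 121.9512 uM/s

121.9512 uM/s


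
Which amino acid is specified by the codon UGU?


Standard genetic code lookup.
Codon UGU -> Cys

Cys


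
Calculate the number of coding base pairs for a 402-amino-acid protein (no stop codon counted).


Each amino acid = 1 codon = 3 bp
bp = 402 * 3 = 1206 bp

1206 bp


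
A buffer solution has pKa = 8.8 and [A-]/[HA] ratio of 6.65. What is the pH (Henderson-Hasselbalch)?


pH = pKa + log10([A-]/[HA])
pH = 8.8 + log10(6.65)
pH = 9.6228

9.6228


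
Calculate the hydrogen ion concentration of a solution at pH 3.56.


[H+] = 10^(-pH)
[H+] = 10^(-3.56)
[H+] = 2.754e-04 M

2.754e-04 M


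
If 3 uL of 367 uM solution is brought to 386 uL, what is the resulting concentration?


C2 = C1 * V1 / V2
C2 = 367 * 3 / 386
C2 = 2.8523 uM

2.8523 uM


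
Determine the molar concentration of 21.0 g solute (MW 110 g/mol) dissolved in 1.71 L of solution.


C = (mass / MW) / volume
C = (21.0 / 110) / 1.71
C = 0.1116 M

0.1116 M


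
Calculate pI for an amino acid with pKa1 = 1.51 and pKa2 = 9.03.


pI = (pKa1 + pKa2) / 2
pI = (1.51 + 9.03) / 2
pI = 5.27

5.27


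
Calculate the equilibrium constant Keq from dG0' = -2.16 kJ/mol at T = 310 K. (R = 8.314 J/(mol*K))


Keq = exp(-dG0 * 1000 / (R * T))
Keq = exp(-(-2.16) * 1000 / (8.314 * 310))
Keq = 2.3119

2.3119


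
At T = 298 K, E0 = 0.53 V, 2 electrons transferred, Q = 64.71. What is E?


E = E0 - (RT/nF) * ln(Q)
E = 0.53 - (8.314 * 298 / (2 * 96485)) * ln(64.71)
E = 0.4765 V

0.4765 V


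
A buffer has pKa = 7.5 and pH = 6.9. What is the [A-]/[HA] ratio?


[A-]/[HA] = 10^(pH - pKa)
= 10^(6.9 - 7.5)
= 0.2512

0.2512


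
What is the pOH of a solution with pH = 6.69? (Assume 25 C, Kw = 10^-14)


pOH = 14 - pH
pOH = 14 - 6.69
pOH = 7.31

7.31


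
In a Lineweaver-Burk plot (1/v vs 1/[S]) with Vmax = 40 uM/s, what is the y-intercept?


y-intercept = 1/Vmax
= 1/40
= 0.025 s/uM

0.025 s/uM


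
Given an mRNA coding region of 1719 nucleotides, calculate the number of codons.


codons = nucleotides / 3
codons = 1719 / 3 = 573

573


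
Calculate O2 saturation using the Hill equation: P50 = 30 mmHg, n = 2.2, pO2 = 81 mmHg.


Y = pO2^n / (P50^n + pO2^n)
Y = 81^2.2 / (30^2.2 + 81^2.2)
Y = 89.89%

89.89%


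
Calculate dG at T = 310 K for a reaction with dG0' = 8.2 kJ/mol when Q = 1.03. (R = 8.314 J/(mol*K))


dG = dG0' + RT * ln(Q) / 1000
dG = 8.2 + 8.314 * 310 * ln(1.03) / 1000
dG = 8.2762 kJ/mol

8.2762 kJ/mol


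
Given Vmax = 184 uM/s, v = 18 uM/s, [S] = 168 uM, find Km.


Km = [S] * (Vmax - v) / v
Km = 168 * (184 - 18) / 18
Km = 1549.3333 uM

1549.3333 uM


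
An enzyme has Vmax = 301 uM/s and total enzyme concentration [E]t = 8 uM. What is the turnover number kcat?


kcat = Vmax / [E]t
kcat = 301 / 8
kcat = 37.625 s^-1

37.625 s^-1


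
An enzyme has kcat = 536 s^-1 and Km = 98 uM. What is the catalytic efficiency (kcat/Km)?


Catalytic efficiency = kcat / Km
= 536 / 98
= 5.4694 uM^-1*s^-1

5.4694 uM^-1*s^-1


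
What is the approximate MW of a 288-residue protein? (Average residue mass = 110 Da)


MW = n_residues * 110 Da
MW = 288 * 110
MW = 31680 Da

31680 Da


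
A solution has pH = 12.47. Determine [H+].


[H+] = 10^(-pH)
[H+] = 10^(-12.47)
[H+] = 3.388e-13 M

3.388e-13 M


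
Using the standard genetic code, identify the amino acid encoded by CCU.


Standard genetic code lookup.
Codon CCU -> Pro

Pro


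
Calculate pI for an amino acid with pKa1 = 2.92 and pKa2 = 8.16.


pI = (pKa1 + pKa2) / 2
pI = (2.92 + 8.16) / 2
pI = 5.54

5.54


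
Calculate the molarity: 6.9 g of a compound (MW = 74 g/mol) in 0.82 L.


C = (mass / MW) / volume
C = (6.9 / 74) / 0.82
C = 0.1137 M

0.1137 M


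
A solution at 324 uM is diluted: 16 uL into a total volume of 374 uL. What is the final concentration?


C2 = C1 * V1 / V2
C2 = 324 * 16 / 374
C2 = 13.861 uM

13.861 uM


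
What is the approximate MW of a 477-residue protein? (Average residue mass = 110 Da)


MW = n_residues * 110 Da
MW = 477 * 110
MW = 52470 Da

52470 Da


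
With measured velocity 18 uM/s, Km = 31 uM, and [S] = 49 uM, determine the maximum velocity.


Vmax = v * (Km + [S]) / [S]
Vmax = 18 * (31 + 49) / 49
Vmax = 29.3878 uM/s

29.3878 uM/s


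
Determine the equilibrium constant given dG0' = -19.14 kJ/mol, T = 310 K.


Keq = exp(-dG0 * 1000 / (R * T))
Keq = exp(-(-19.14) * 1000 / (8.314 * 310))
Keq = 1679.5164

1679.5164


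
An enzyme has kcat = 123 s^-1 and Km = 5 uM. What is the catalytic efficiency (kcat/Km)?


Catalytic efficiency = kcat / Km
= 123 / 5
= 24.6 uM^-1*s^-1

24.6 uM^-1*s^-1


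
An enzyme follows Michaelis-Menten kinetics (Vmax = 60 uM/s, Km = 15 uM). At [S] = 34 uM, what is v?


v = Vmax * [S] / (Km + [S])
v = 60 * 34 / (15 + 34)
v = 41.6327 uM/s

41.6327 uM/s


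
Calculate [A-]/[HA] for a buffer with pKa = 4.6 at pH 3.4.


[A-]/[HA] = 10^(pH - pKa)
= 10^(3.4 - 4.6)
= 0.0631

0.0631


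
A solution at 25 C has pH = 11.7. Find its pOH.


pOH = 14 - pH
pOH = 14 - 11.7
pOH = 2.3

2.3


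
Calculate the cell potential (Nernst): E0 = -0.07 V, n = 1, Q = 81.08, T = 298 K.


E = E0 - (RT/nF) * ln(Q)
E = -0.07 - (8.314 * 298 / (1 * 96485)) * ln(81.08)
E = -0.1829 V

-0.1829 V


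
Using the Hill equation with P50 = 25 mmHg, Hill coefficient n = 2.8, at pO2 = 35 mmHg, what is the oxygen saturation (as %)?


Y = pO2^n / (P50^n + pO2^n)
Y = 35^2.8 / (25^2.8 + 35^2.8)
Y = 71.95%

71.95%


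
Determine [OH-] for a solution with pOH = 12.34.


[OH-] = 10^(-pOH)
[OH-] = 10^(-12.34)
[OH-] = 4.571e-13 M

4.571e-13 M


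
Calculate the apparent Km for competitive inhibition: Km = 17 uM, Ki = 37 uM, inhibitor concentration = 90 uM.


Km_app = Km * (1 + [I]/Ki)
Km_app = 17 * (1 + 90/37)
Km_app = 58.3514 uM

58.3514 uM


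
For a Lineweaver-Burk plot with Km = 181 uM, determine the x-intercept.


x-intercept = -1/Km
= -1/181
= -0.0055 1/uM

-0.0055 1/uM


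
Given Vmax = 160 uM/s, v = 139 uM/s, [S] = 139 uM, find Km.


Km = [S] * (Vmax - v) / v
Km = 139 * (160 - 139) / 139
Km = 21.0 uM

21.0 uM


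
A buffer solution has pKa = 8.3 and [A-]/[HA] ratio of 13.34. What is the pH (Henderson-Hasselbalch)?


pH = pKa + log10([A-]/[HA])
pH = 8.3 + log10(13.34)
pH = 9.4252

9.4252


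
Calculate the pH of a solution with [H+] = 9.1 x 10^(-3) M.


pH = -log10([H+])
pH = -log10(9.1 x 10^(-3))
pH = 2.041

2.041


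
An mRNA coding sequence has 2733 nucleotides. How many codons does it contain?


codons = nucleotides / 3
codons = 2733 / 3 = 911

911


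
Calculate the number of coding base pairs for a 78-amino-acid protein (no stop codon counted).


Each amino acid = 1 codon = 3 bp
bp = 78 * 3 = 234 bp

234 bp


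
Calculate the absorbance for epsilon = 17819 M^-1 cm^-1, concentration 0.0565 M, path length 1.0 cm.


A = epsilon * c * l
A = 17819 * 0.0565 * 1.0
A = 1006.7735

1006.7735


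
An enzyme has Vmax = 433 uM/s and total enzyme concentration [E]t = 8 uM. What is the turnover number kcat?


kcat = Vmax / [E]t
kcat = 433 / 8
kcat = 54.125 s^-1

54.125 s^-1


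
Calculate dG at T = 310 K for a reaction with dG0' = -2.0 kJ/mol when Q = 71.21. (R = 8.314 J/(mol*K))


dG = dG0' + RT * ln(Q) / 1000
dG = -2.0 + 8.314 * 310 * ln(71.21) / 1000
dG = 8.994 kJ/mol

8.994 kJ/mol


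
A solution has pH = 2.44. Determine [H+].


[H+] = 10^(-pH)
[H+] = 10^(-2.44)
[H+] = 0.0036 M

0.0036 M


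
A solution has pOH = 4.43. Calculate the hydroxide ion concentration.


[OH-] = 10^(-pOH)
[OH-] = 10^(-4.43)
[OH-] = 3.715e-05 M

3.715e-05 M


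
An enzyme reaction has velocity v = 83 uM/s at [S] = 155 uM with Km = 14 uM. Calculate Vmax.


Vmax = v * (Km + [S]) / [S]
Vmax = 83 * (14 + 155) / 155
Vmax = 90.4968 uM/s

90.4968 uM/s


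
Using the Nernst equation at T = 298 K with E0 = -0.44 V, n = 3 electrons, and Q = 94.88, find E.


E = E0 - (RT/nF) * ln(Q)
E = -0.44 - (8.314 * 298 / (3 * 96485)) * ln(94.88)
E = -0.479 V

-0.479 V


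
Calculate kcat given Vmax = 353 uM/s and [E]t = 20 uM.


kcat = Vmax / [E]t
kcat = 353 / 20
kcat = 17.65 s^-1

17.65 s^-1


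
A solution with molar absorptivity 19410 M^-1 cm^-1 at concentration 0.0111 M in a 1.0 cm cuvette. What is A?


A = epsilon * c * l
A = 19410 * 0.0111 * 1.0
A = 215.451

215.451


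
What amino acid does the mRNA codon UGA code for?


Standard genetic code lookup.
Codon UGA -> Stop

Stop


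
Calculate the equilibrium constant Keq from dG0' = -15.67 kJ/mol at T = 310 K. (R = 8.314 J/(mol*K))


Keq = exp(-dG0 * 1000 / (R * T))
Keq = exp(-(-15.67) * 1000 / (8.314 * 310))
Keq = 436.9907

436.9907


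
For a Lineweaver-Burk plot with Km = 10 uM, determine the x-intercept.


x-intercept = -1/Km
= -1/10
= -0.1 1/uM

-0.1 1/uM


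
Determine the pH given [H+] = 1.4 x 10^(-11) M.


pH = -log10([H+])
pH = -log10(1.4 x 10^(-11))
pH = 10.8539

10.8539


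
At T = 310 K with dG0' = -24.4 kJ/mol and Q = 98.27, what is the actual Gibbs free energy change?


dG = dG0' + RT * ln(Q) / 1000
dG = -24.4 + 8.314 * 310 * ln(98.27) / 1000
dG = -12.5759 kJ/mol

-12.5759 kJ/mol


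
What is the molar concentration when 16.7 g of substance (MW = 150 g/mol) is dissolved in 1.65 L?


C = (mass / MW) / volume
C = (16.7 / 150) / 1.65
C = 0.0675 M

0.0675 M


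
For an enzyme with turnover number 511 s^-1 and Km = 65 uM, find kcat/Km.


Catalytic efficiency = kcat / Km
= 511 / 65
= 7.8615 uM^-1*s^-1

7.8615 uM^-1*s^-1


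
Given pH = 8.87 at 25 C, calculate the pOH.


pOH = 14 - pH
pOH = 14 - 8.87
pOH = 5.13

5.13


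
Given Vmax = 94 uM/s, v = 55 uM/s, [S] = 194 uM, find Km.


Km = [S] * (Vmax - v) / v
Km = 194 * (94 - 55) / 55
Km = 137.5636 uM

137.5636 uM


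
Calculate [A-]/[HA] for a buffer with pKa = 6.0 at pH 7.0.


[A-]/[HA] = 10^(pH - pKa)
= 10^(7.0 - 6.0)
= 10.0

10.0


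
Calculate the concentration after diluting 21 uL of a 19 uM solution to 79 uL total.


C2 = C1 * V1 / V2
C2 = 19 * 21 / 79
C2 = 5.0506 uM

5.0506 uM


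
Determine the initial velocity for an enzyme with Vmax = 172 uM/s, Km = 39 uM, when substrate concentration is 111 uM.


v = Vmax * [S] / (Km + [S])
v = 172 * 111 / (39 + 111)
v = 127.28 uM/s

127.28 uM/s


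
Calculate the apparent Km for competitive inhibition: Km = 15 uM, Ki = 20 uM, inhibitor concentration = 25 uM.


Km_app = Km * (1 + [I]/Ki)
Km_app = 15 * (1 + 25/20)
Km_app = 33.75 uM

33.75 uM


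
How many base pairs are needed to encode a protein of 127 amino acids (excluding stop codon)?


Each amino acid = 1 codon = 3 bp
bp = 127 * 3 = 381 bp

381 bp


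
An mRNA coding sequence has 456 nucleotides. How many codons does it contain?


codons = nucleotides / 3
codons = 456 / 3 = 152

152


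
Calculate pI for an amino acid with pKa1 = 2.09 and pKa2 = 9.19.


pI = (pKa1 + pKa2) / 2
pI = (2.09 + 9.19) / 2
pI = 5.64

5.64


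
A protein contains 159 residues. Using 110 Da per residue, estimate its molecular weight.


MW = n_residues * 110 Da
MW = 159 * 110
MW = 17490 Da

17490 Da


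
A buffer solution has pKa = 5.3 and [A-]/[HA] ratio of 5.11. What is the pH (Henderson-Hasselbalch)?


pH = pKa + log10([A-]/[HA])
pH = 5.3 + log10(5.11)
pH = 6.0084

6.0084
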